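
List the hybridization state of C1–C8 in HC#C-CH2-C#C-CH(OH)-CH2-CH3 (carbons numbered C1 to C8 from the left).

C1 carries 2 σ bonds, plus two π bonds, giving a steric number of 2, so it is sp.
C2 (2 σ bonds, plus two π bonds) has steric number 2: sp.
C3 has 4 σ bonds: steric number 4 → sp3.
C4 — 2 σ bonds, plus two π bonds. Steric number 2, so sp.
C5 carries 2 σ bonds, plus two π bonds, giving a steric number of 2, so it is sp.
C6 carries 4 σ bonds, giving a steric number of 4, so it is sp3.
C7 has 4 σ bonds: steric number 4 → sp3.
C8: 4 σ bonds; 4 regions of electron density → sp3.

C1 sp, C2 sp, C3 sp3, C4 sp, C5 sp, C6 sp3, C7 sp3, C8 sp3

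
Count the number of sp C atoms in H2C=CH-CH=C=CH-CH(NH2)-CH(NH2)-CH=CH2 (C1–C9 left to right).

C1: sp2
C2: sp2
C3: sp2
C4: sp ✓
C5: sp2
C6: sp3
C7: sp3
C8: sp2
C9: sp2
C4 → 1 sp carbon.

1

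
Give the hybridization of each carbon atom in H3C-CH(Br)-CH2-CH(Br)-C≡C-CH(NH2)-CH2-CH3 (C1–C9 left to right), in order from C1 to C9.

C1 sp3, C2 sp3, C3 sp3, C4 sp3, C5 sp, C6 sp, C7 sp3, C8 sp3, C9 sp3

C1 carries 4 σ bonds, giving a steric number of 4, so it is sp3.
C2: 4 σ bonds; 4 regions of electron density → sp3.
C3 (4 σ bonds) has steric number 4: sp3.
C4 — 4 σ bonds. Steric number 4, so sp3.
C5 (2 σ bonds, plus two π bonds) has steric number 2: sp.
C6: 2 σ bonds, plus two π bonds — 2 electron domains, sp.
C7 has 4 σ bonds: steric number 4 → sp3.
C8: 4 σ bonds — 4 electron domains, sp3.
C9 — 4 σ bonds. Steric number 4, so sp3.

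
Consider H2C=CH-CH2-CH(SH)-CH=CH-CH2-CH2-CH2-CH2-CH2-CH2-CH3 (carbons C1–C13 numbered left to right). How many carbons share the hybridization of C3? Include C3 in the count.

C3 is sp3 (only σ bonds).
C1: sp2
C2: sp2
C3: sp3 ✓
C4: sp3 ✓
C5: sp2
C6: sp2
C7: sp3 ✓
C8: sp3 ✓
C9: sp3 ✓
C10: sp3 ✓
C11: sp3 ✓
C12: sp3 ✓
C13: sp3 ✓
9 carbons are sp3.

9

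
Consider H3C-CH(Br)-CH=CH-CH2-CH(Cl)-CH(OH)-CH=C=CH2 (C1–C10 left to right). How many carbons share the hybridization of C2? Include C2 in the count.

C2 is sp3 (only σ bonds).
C1: sp3 ✓
C2: sp3 ✓
C3: sp2
C4: sp2
C5: sp3 ✓
C6: sp3 ✓
C7: sp3 ✓
C8: sp2
C9: sp
C10: sp2
5 carbons are sp3.

5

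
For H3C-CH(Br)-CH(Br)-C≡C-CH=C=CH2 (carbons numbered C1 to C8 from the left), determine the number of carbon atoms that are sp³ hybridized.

3

C1: sp3 ✓
C2: sp3 ✓
C3: sp3 ✓
C4: sp
C5: sp
C6: sp2
C7: sp
C8: sp2
C1, C2, C3 → 3 sp3 carbons.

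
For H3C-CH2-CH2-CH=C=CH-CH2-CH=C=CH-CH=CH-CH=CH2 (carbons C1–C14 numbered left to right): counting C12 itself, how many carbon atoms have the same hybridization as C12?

8

C12 is sp2 (one π bond).
C1: sp3
C2: sp3
C3: sp3
C4: sp2 ✓
C5: sp
C6: sp2 ✓
C7: sp3
C8: sp2 ✓
C9: sp
C10: sp2 ✓
C11: sp2 ✓
C12: sp2 ✓
C13: sp2 ✓
C14: sp2 ✓
8 carbons are sp2.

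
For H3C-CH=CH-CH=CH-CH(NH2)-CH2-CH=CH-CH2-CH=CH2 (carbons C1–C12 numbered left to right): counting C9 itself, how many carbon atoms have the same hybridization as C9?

C9 is sp2 (one π bond).
C1: sp3
C2: sp2 ✓
C3: sp2 ✓
C4: sp2 ✓
C5: sp2 ✓
C6: sp3
C7: sp3
C8: sp2 ✓
C9: sp2 ✓
C10: sp3
C11: sp2 ✓
C12: sp2 ✓
8 carbons are sp2.

8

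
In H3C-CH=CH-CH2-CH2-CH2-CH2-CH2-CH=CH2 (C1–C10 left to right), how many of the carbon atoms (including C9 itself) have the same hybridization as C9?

4

C9 is sp2 (one π bond).
C1: sp3
C2: sp2 ✓
C3: sp2 ✓
C4: sp3
C5: sp3
C6: sp3
C7: sp3
C8: sp3
C9: sp2 ✓
C10: sp2 ✓
4 carbons are sp2.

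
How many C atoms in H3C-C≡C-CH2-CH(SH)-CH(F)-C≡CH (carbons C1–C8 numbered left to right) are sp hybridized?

4

C1: sp3
C2: sp ✓
C3: sp ✓
C4: sp3
C5: sp3
C6: sp3
C7: sp ✓
C8: sp ✓
C2, C3, C7, C8 → 4 sp carbons.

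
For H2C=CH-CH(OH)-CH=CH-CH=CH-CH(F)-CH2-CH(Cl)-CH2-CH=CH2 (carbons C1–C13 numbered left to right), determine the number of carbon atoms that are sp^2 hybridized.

C1: sp2 ✓
C2: sp2 ✓
C3: sp3
C4: sp2 ✓
C5: sp2 ✓
C6: sp2 ✓
C7: sp2 ✓
C8: sp3
C9: sp3
C10: sp3
C11: sp3
C12: sp2 ✓
C13: sp2 ✓
C1, C2, C4, C5, C6, C7, C12, C13 → 8 sp2 carbons.

8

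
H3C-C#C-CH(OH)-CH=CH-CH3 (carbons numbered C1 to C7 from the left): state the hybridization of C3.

C3: 2 σ bonds, plus two π bonds; 2 regions of electron density → sp.

sp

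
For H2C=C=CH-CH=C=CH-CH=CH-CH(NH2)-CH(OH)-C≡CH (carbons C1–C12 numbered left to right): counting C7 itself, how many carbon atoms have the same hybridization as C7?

C7 is sp2 (one π bond).
C1: sp2 ✓
C2: sp
C3: sp2 ✓
C4: sp2 ✓
C5: sp
C6: sp2 ✓
C7: sp2 ✓
C8: sp2 ✓
C9: sp3
C10: sp3
C11: sp
C12: sp
6 carbons are sp2.

6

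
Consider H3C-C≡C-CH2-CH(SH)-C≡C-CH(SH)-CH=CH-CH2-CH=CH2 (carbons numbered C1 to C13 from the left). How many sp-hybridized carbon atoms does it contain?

4

C1: sp3
C2: sp ✓
C3: sp ✓
C4: sp3
C5: sp3
C6: sp ✓
C7: sp ✓
C8: sp3
C9: sp2
C10: sp2
C11: sp3
C12: sp2
C13: sp2
C2, C3, C6, C7 → 4 sp carbons.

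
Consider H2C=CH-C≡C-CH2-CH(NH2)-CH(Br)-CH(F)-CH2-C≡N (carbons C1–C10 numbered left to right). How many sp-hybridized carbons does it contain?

3

C1: sp2
C2: sp2
C3: sp ✓
C4: sp ✓
C5: sp3
C6: sp3
C7: sp3
C8: sp3
C9: sp3
C10: sp ✓
C3, C4, C10 → 3 sp carbons.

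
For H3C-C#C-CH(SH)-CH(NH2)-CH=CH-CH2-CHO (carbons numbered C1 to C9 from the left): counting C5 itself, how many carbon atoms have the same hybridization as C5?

C5 is sp3 (only σ bonds).
C1: sp3 ✓
C2: sp
C3: sp
C4: sp3 ✓
C5: sp3 ✓
C6: sp2
C7: sp2
C8: sp3 ✓
C9: sp2
4 carbons are sp3.

4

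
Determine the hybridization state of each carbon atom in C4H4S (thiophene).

sp^2

Each carbon atom — 3 σ bonds, plus one π bond. Steric number 3, so sp2.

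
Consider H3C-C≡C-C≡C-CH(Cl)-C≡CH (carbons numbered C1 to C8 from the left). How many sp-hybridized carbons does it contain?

6

C1: sp3
C2: sp ✓
C3: sp ✓
C4: sp ✓
C5: sp ✓
C6: sp3
C7: sp ✓
C8: sp ✓
C2, C3, C4, C5, C7, C8 → 6 sp carbons.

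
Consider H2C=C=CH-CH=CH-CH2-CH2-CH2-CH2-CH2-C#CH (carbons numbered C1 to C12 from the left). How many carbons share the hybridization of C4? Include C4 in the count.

4

C4 is sp2 (one π bond).
C1: sp2 ✓
C2: sp
C3: sp2 ✓
C4: sp2 ✓
C5: sp2 ✓
C6: sp3
C7: sp3
C8: sp3
C9: sp3
C10: sp3
C11: sp
C12: sp
4 carbons are sp2.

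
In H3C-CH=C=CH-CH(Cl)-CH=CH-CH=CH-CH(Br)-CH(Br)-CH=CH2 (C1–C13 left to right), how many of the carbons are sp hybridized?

C1: sp3
C2: sp2
C3: sp ✓
C4: sp2
C5: sp3
C6: sp2
C7: sp2
C8: sp2
C9: sp2
C10: sp3
C11: sp3
C12: sp2
C13: sp2
C3 → 1 sp carbon.

1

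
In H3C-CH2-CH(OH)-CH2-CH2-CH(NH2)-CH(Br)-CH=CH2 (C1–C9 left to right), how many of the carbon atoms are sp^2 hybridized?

C1: sp3
C2: sp3
C3: sp3
C4: sp3
C5: sp3
C6: sp3
C7: sp3
C8: sp2 ✓
C9: sp2 ✓
C8, C9 → 2 sp2 carbons.

2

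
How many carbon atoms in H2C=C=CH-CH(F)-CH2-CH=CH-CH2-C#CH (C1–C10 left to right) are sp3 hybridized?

C1: sp2
C2: sp
C3: sp2
C4: sp3 ✓
C5: sp3 ✓
C6: sp2
C7: sp2
C8: sp3 ✓
C9: sp
C10: sp
C4, C5, C8 → 3 sp3 carbons.

3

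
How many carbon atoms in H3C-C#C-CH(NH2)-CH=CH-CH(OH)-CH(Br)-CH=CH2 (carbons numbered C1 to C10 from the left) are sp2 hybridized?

4

C1: sp3
C2: sp
C3: sp
C4: sp3
C5: sp2 ✓
C6: sp2 ✓
C7: sp3
C8: sp3
C9: sp2 ✓
C10: sp2 ✓
C5, C6, C9, C10 → 4 sp2 carbons.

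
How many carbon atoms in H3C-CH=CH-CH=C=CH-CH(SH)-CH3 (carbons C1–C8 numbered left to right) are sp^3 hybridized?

3

C1: sp3 ✓
C2: sp2
C3: sp2
C4: sp2
C5: sp
C6: sp2
C7: sp3 ✓
C8: sp3 ✓
C1, C7, C8 → 3 sp3 carbons.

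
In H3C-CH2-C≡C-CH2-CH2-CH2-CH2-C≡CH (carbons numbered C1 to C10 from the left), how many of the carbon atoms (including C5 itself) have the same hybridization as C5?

6

C5 is sp3 (only σ bonds).
C1: sp3 ✓
C2: sp3 ✓
C3: sp
C4: sp
C5: sp3 ✓
C6: sp3 ✓
C7: sp3 ✓
C8: sp3 ✓
C9: sp
C10: sp
6 carbons are sp3.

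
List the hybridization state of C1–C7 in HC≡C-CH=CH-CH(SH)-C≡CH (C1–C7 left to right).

C1 has 2 σ bonds, plus two π bonds: steric number 2 → sp.
C2: 2 σ bonds, plus two π bonds — 2 electron domains, sp.
C3 is sp2: 3 σ bonds, plus one π bond, 3 electron-density regions.
C4 — 3 σ bonds, plus one π bond. Steric number 3, so sp2.
C5 has 4 σ bonds: steric number 4 → sp3.
C6 — 2 σ bonds, plus two π bonds. Steric number 2, so sp.
C7 (2 σ bonds, plus two π bonds) has steric number 2: sp.

C1 sp, C2 sp, C3 sp2, C4 sp2, C5 sp3, C6 sp, C7 sp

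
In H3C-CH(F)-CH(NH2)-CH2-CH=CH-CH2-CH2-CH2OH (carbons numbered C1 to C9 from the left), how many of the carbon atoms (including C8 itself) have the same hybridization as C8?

7

C8 is sp3 (only σ bonds).
C1: sp3 ✓
C2: sp3 ✓
C3: sp3 ✓
C4: sp3 ✓
C5: sp2
C6: sp2
C7: sp3 ✓
C8: sp3 ✓
C9: sp3 ✓
7 carbons are sp3.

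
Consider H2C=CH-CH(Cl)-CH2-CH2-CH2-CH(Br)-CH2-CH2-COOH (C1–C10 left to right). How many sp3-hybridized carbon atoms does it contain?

7

C1: sp2
C2: sp2
C3: sp3 ✓
C4: sp3 ✓
C5: sp3 ✓
C6: sp3 ✓
C7: sp3 ✓
C8: sp3 ✓
C9: sp3 ✓
C10: sp2
C3, C4, C5, C6, C7, C8, C9 → 7 sp3 carbons.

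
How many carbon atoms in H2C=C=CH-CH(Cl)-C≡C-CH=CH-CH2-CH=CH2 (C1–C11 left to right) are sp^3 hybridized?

2

C1: sp2
C2: sp
C3: sp2
C4: sp3 ✓
C5: sp
C6: sp
C7: sp2
C8: sp2
C9: sp3 ✓
C10: sp2
C11: sp2
C4, C9 → 2 sp3 carbons.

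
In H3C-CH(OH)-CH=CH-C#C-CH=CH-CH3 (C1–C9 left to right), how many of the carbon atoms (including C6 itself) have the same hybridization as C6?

2

C6 is sp (two π bonds).
C1: sp3
C2: sp3
C3: sp2
C4: sp2
C5: sp ✓
C6: sp ✓
C7: sp2
C8: sp2
C9: sp3
2 carbons are sp.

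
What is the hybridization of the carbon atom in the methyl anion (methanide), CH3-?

Three σ bonds + one lone pair = steric number 4 → sp3, pyramidal.

sp³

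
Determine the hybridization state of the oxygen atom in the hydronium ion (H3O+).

sp3

Three σ bonds + one lone pair = steric number 4 → sp3.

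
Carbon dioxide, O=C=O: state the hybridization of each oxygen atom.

One σ bond + two lone pairs = steric number 3 → sp2.

sp^2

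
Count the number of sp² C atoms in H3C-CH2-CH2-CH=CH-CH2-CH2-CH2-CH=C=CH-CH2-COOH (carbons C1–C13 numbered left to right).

C1: sp3
C2: sp3
C3: sp3
C4: sp2 ✓
C5: sp2 ✓
C6: sp3
C7: sp3
C8: sp3
C9: sp2 ✓
C10: sp
C11: sp2 ✓
C12: sp3
C13: sp2 ✓
C4, C5, C9, C11, C13 → 5 sp2 carbons.

5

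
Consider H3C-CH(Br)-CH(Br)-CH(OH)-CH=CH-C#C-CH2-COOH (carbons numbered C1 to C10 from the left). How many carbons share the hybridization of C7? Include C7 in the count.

C7 is sp (two π bonds).
C1: sp3
C2: sp3
C3: sp3
C4: sp3
C5: sp2
C6: sp2
C7: sp ✓
C8: sp ✓
C9: sp3
C10: sp2
2 carbons are sp.

2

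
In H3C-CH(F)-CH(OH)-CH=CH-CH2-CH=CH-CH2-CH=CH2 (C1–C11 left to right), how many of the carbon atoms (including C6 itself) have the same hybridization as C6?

C6 is sp3 (only σ bonds).
C1: sp3 ✓
C2: sp3 ✓
C3: sp3 ✓
C4: sp2
C5: sp2
C6: sp3 ✓
C7: sp2
C8: sp2
C9: sp3 ✓
C10: sp2
C11: sp2
5 carbons are sp3.

5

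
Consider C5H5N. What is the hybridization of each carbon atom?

sp²

Each carbon atom is sp2: 3 σ bonds, plus one π bond, 3 electron-density regions.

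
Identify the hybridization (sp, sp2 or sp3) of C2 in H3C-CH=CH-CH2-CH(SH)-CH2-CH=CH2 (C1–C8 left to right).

sp2

C2 — 3 σ bonds, plus one π bond. Steric number 3, so sp2.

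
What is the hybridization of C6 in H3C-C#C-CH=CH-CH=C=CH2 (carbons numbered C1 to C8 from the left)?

C6: 3 σ bonds, plus one π bond — 3 electron domains, sp2.

sp^2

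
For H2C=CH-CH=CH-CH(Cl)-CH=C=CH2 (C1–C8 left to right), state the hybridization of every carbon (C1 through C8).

C1 is sp2: 3 σ bonds, plus one π bond, 3 electron-density regions.
C2 has 3 σ bonds, plus one π bond: steric number 3 → sp2.
C3 — 3 σ bonds, plus one π bond. Steric number 3, so sp2.
C4 has 3 σ bonds, plus one π bond: steric number 3 → sp2.
C5 has 4 σ bonds: steric number 4 → sp3.
C6 carries 3 σ bonds, plus one π bond, giving a steric number of 3, so it is sp2.
C7 (2 σ bonds, plus two π bonds) has steric number 2: sp.
C8: 3 σ bonds, plus one π bond — 3 electron domains, sp2.

C1 sp2, C2 sp2, C3 sp2, C4 sp2, C5 sp3, C6 sp2, C7 sp, C8 sp2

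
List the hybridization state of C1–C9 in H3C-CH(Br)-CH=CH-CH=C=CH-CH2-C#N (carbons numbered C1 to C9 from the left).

C1 has 4 σ bonds: steric number 4 → sp3.
C2 carries 4 σ bonds, giving a steric number of 4, so it is sp3.
C3 (3 σ bonds, plus one π bond) has steric number 3: sp2.
C4 — 3 σ bonds, plus one π bond. Steric number 3, so sp2.
C5: 3 σ bonds, plus one π bond; 3 regions of electron density → sp2.
C6 carries 2 σ bonds, plus two π bonds, giving a steric number of 2, so it is sp.
C7 (3 σ bonds, plus one π bond) has steric number 3: sp2.
C8 is sp3: 4 σ bonds, 4 electron-density regions.
C9 is sp: 2 σ bonds, plus two π bonds, 2 electron-density regions.

C1 sp3, C2 sp3, C3 sp2, C4 sp2, C5 sp2, C6 sp, C7 sp2, C8 sp3, C9 sp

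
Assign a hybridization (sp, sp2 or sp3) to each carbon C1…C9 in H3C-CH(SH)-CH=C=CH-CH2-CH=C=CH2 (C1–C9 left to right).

C1 sp3, C2 sp3, C3 sp2, C4 sp, C5 sp2, C6 sp3, C7 sp2, C8 sp, C9 sp2

C1: 4 σ bonds — 4 electron domains, sp3.
C2 carries 4 σ bonds, giving a steric number of 4, so it is sp3.
C3 has 3 σ bonds, plus one π bond: steric number 3 → sp2.
C4: 2 σ bonds, plus two π bonds; 2 regions of electron density → sp.
C5 is sp2: 3 σ bonds, plus one π bond, 3 electron-density regions.
C6 — 4 σ bonds. Steric number 4, so sp3.
C7 (3 σ bonds, plus one π bond) has steric number 3: sp2.
C8: 2 σ bonds, plus two π bonds — 2 electron domains, sp.
C9 is sp2: 3 σ bonds, plus one π bond, 3 electron-density regions.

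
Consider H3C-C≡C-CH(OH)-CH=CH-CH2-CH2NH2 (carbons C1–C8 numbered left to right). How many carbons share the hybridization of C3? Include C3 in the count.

C3 is sp (two π bonds).
C1: sp3
C2: sp ✓
C3: sp ✓
C4: sp3
C5: sp2
C6: sp2
C7: sp3
C8: sp3
2 carbons are sp.

2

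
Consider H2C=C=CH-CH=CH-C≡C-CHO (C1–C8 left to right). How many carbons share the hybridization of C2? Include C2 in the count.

C2 is sp (two π bonds).
C1: sp2
C2: sp ✓
C3: sp2
C4: sp2
C5: sp2
C6: sp ✓
C7: sp ✓
C8: sp2
3 carbons are sp.

3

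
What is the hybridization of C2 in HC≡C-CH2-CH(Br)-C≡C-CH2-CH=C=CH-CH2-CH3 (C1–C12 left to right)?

sp

C2 carries 2 σ bonds, plus two π bonds, giving a steric number of 2, so it is sp.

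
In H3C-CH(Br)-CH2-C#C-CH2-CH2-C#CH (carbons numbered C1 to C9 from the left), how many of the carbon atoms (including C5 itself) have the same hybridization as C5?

C5 is sp (two π bonds).
C1: sp3
C2: sp3
C3: sp3
C4: sp ✓
C5: sp ✓
C6: sp3
C7: sp3
C8: sp ✓
C9: sp ✓
4 carbons are sp.

4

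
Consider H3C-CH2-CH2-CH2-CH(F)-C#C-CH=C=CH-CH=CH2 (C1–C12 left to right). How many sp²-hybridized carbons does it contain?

4

C1: sp3
C2: sp3
C3: sp3
C4: sp3
C5: sp3
C6: sp
C7: sp
C8: sp2 ✓
C9: sp
C10: sp2 ✓
C11: sp2 ✓
C12: sp2 ✓
C8, C10, C11, C12 → 4 sp2 carbons.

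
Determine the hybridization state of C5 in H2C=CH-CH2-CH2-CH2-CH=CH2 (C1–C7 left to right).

C5 (4 σ bonds) has steric number 4: sp3.

sp^3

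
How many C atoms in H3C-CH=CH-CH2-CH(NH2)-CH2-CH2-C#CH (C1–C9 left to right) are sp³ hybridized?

C1: sp3 ✓
C2: sp2
C3: sp2
C4: sp3 ✓
C5: sp3 ✓
C6: sp3 ✓
C7: sp3 ✓
C8: sp
C9: sp
C1, C4, C5, C6, C7 → 5 sp3 carbons.

5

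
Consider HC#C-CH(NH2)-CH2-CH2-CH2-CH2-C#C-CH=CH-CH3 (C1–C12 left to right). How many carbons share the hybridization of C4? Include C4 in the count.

6

C4 is sp3 (only σ bonds).
C1: sp
C2: sp
C3: sp3 ✓
C4: sp3 ✓
C5: sp3 ✓
C6: sp3 ✓
C7: sp3 ✓
C8: sp
C9: sp
C10: sp2
C11: sp2
C12: sp3 ✓
6 carbons are sp3.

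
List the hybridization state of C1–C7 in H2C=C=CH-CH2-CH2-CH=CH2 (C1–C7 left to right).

C1 sp2, C2 sp, C3 sp2, C4 sp3, C5 sp3, C6 sp2, C7 sp2

C1: 3 σ bonds, plus one π bond; 3 regions of electron density → sp2.
C2 has 2 σ bonds, plus two π bonds: steric number 2 → sp.
C3 is sp2: 3 σ bonds, plus one π bond, 3 electron-density regions.
C4: 4 σ bonds — 4 electron domains, sp3.
C5 is sp3: 4 σ bonds, 4 electron-density regions.
C6 is sp2: 3 σ bonds, plus one π bond, 3 electron-density regions.
C7: 3 σ bonds, plus one π bond — 3 electron domains, sp2.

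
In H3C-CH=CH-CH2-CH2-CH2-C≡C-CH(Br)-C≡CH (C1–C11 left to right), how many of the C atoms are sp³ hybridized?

5

C1: sp3 ✓
C2: sp2
C3: sp2
C4: sp3 ✓
C5: sp3 ✓
C6: sp3 ✓
C7: sp
C8: sp
C9: sp3 ✓
C10: sp
C11: sp
C1, C4, C5, C6, C9 → 5 sp3 carbons.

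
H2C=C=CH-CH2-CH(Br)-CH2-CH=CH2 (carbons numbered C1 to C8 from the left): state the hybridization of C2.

C2: 2 σ bonds, plus two π bonds; 2 regions of electron density → sp.

sp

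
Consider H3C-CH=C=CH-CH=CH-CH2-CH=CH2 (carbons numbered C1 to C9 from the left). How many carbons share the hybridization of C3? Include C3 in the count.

C3 is sp (two π bonds).
C1: sp3
C2: sp2
C3: sp ✓
C4: sp2
C5: sp2
C6: sp2
C7: sp3
C8: sp2
C9: sp2
1 carbon is sp.

1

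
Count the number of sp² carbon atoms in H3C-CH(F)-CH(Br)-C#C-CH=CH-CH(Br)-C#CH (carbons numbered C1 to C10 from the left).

C1: sp3
C2: sp3
C3: sp3
C4: sp
C5: sp
C6: sp2 ✓
C7: sp2 ✓
C8: sp3
C9: sp
C10: sp
C6, C7 → 2 sp2 carbons.

2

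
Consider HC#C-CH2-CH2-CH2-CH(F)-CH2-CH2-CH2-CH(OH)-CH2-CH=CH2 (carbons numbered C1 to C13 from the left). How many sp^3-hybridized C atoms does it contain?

9

C1: sp
C2: sp
C3: sp3 ✓
C4: sp3 ✓
C5: sp3 ✓
C6: sp3 ✓
C7: sp3 ✓
C8: sp3 ✓
C9: sp3 ✓
C10: sp3 ✓
C11: sp3 ✓
C12: sp2
C13: sp2
C3, C4, C5, C6, C7, C8, C9, C10, C11 → 9 sp3 carbons.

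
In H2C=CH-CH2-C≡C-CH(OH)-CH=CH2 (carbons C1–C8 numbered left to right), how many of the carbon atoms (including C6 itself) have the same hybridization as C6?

2

C6 is sp3 (only σ bonds).
C1: sp2
C2: sp2
C3: sp3 ✓
C4: sp
C5: sp
C6: sp3 ✓
C7: sp2
C8: sp2
2 carbons are sp3.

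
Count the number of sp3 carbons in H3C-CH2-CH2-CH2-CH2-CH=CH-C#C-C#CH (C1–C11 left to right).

C1: sp3 ✓
C2: sp3 ✓
C3: sp3 ✓
C4: sp3 ✓
C5: sp3 ✓
C6: sp2
C7: sp2
C8: sp
C9: sp
C10: sp
C11: sp
C1, C2, C3, C4, C5 → 5 sp3 carbons.

5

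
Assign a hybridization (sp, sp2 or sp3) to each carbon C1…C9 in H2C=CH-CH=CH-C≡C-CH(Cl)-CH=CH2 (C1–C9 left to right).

C1 is sp2: 3 σ bonds, plus one π bond, 3 electron-density regions.
C2 carries 3 σ bonds, plus one π bond, giving a steric number of 3, so it is sp2.
C3 has 3 σ bonds, plus one π bond: steric number 3 → sp2.
C4 — 3 σ bonds, plus one π bond. Steric number 3, so sp2.
C5 — 2 σ bonds, plus two π bonds. Steric number 2, so sp.
C6: 2 σ bonds, plus two π bonds; 2 regions of electron density → sp.
C7 (4 σ bonds) has steric number 4: sp3.
C8 (3 σ bonds, plus one π bond) has steric number 3: sp2.
C9 carries 3 σ bonds, plus one π bond, giving a steric number of 3, so it is sp2.

C1 sp2, C2 sp2, C3 sp2, C4 sp2, C5 sp, C6 sp, C7 sp3, C8 sp2, C9 sp2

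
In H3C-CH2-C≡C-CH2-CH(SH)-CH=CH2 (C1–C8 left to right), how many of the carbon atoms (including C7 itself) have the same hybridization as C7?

C7 is sp2 (one π bond).
C1: sp3
C2: sp3
C3: sp
C4: sp
C5: sp3
C6: sp3
C7: sp2 ✓
C8: sp2 ✓
2 carbons are sp2.

2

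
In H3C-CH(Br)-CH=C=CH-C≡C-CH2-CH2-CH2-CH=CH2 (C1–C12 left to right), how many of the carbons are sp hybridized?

C1: sp3
C2: sp3
C3: sp2
C4: sp ✓
C5: sp2
C6: sp ✓
C7: sp ✓
C8: sp3
C9: sp3
C10: sp3
C11: sp2
C12: sp2
C4, C6, C7 → 3 sp carbons.

3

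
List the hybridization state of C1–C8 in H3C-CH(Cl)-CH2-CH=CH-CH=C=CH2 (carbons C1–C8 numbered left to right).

C1 sp3, C2 sp3, C3 sp3, C4 sp2, C5 sp2, C6 sp2, C7 sp, C8 sp2

C1: 4 σ bonds; 4 regions of electron density → sp3.
C2 has 4 σ bonds: steric number 4 → sp3.
C3 — 4 σ bonds. Steric number 4, so sp3.
C4 has 3 σ bonds, plus one π bond: steric number 3 → sp2.
C5 — 3 σ bonds, plus one π bond. Steric number 3, so sp2.
C6 (3 σ bonds, plus one π bond) has steric number 3: sp2.
C7 is sp: 2 σ bonds, plus two π bonds, 2 electron-density regions.
C8: 3 σ bonds, plus one π bond; 3 regions of electron density → sp2.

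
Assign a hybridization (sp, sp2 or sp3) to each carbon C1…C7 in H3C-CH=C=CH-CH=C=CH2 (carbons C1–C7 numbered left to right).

C1 sp3, C2 sp2, C3 sp, C4 sp2, C5 sp2, C6 sp, C7 sp2

C1 (4 σ bonds) has steric number 4: sp3.
C2 — 3 σ bonds, plus one π bond. Steric number 3, so sp2.
C3 — 2 σ bonds, plus two π bonds. Steric number 2, so sp.
C4 is sp2: 3 σ bonds, plus one π bond, 3 electron-density regions.
C5 has 3 σ bonds, plus one π bond: steric number 3 → sp2.
C6: 2 σ bonds, plus two π bonds; 2 regions of electron density → sp.
C7 — 3 σ bonds, plus one π bond. Steric number 3, so sp2.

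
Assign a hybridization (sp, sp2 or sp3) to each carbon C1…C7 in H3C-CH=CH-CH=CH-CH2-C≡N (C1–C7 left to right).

C1 sp3, C2 sp2, C3 sp2, C4 sp2, C5 sp2, C6 sp3, C7 sp

C1 (4 σ bonds) has steric number 4: sp3.
C2 carries 3 σ bonds, plus one π bond, giving a steric number of 3, so it is sp2.
C3: 3 σ bonds, plus one π bond; 3 regions of electron density → sp2.
C4 has 3 σ bonds, plus one π bond: steric number 3 → sp2.
C5 has 3 σ bonds, plus one π bond: steric number 3 → sp2.
C6: 4 σ bonds — 4 electron domains, sp3.
C7 — 2 σ bonds, plus two π bonds. Steric number 2, so sp.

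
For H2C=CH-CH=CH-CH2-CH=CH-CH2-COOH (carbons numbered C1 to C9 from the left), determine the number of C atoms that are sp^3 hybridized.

2

C1: sp2
C2: sp2
C3: sp2
C4: sp2
C5: sp3 ✓
C6: sp2
C7: sp2
C8: sp3 ✓
C9: sp2
C5, C8 → 2 sp3 carbons.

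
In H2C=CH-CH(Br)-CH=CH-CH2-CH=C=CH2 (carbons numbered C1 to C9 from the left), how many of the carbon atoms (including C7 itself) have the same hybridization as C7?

6

C7 is sp2 (one π bond).
C1: sp2 ✓
C2: sp2 ✓
C3: sp3
C4: sp2 ✓
C5: sp2 ✓
C6: sp3
C7: sp2 ✓
C8: sp
C9: sp2 ✓
6 carbons are sp2.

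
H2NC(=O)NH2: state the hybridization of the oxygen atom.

The oxygen atom carries 1 σ bond and 2 lone pairs, plus one π bond, giving a steric number of 3, so it is sp2.

sp²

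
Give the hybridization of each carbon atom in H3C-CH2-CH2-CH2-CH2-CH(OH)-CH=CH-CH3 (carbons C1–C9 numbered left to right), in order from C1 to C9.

C1 sp3, C2 sp3, C3 sp3, C4 sp3, C5 sp3, C6 sp3, C7 sp2, C8 sp2, C9 sp3

C1 — 4 σ bonds. Steric number 4, so sp3.
C2: 4 σ bonds; 4 regions of electron density → sp3.
C3: 4 σ bonds; 4 regions of electron density → sp3.
C4: 4 σ bonds; 4 regions of electron density → sp3.
C5 carries 4 σ bonds, giving a steric number of 4, so it is sp3.
C6 (4 σ bonds) has steric number 4: sp3.
C7: 3 σ bonds, plus one π bond; 3 regions of electron density → sp2.
C8 — 3 σ bonds, plus one π bond. Steric number 3, so sp2.
C9 is sp3: 4 σ bonds, 4 electron-density regions.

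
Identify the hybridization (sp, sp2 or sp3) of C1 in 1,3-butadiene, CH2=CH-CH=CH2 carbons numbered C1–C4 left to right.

C1: 3 σ bonds, plus one π bond — 3 electron domains, sp2.

sp²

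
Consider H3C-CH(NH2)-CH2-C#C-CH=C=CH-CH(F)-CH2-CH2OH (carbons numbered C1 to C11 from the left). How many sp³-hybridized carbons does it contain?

C1: sp3 ✓
C2: sp3 ✓
C3: sp3 ✓
C4: sp
C5: sp
C6: sp2
C7: sp
C8: sp2
C9: sp3 ✓
C10: sp3 ✓
C11: sp3 ✓
C1, C2, C3, C9, C10, C11 → 6 sp3 carbons.

6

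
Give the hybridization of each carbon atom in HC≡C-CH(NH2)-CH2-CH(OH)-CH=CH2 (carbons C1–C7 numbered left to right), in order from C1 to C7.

C1 sp, C2 sp, C3 sp3, C4 sp3, C5 sp3, C6 sp2, C7 sp2

C1 has 2 σ bonds, plus two π bonds: steric number 2 → sp.
C2 is sp: 2 σ bonds, plus two π bonds, 2 electron-density regions.
C3: 4 σ bonds — 4 electron domains, sp3.
C4 is sp3: 4 σ bonds, 4 electron-density regions.
C5 — 4 σ bonds. Steric number 4, so sp3.
C6: 3 σ bonds, plus one π bond; 3 regions of electron density → sp2.
C7 is sp2: 3 σ bonds, plus one π bond, 3 electron-density regions.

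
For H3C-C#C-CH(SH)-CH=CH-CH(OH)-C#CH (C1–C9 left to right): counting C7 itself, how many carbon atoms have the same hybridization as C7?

3

C7 is sp3 (only σ bonds).
C1: sp3 ✓
C2: sp
C3: sp
C4: sp3 ✓
C5: sp2
C6: sp2
C7: sp3 ✓
C8: sp
C9: sp
3 carbons are sp3.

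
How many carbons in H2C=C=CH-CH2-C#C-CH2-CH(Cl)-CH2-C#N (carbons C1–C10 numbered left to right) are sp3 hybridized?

4

C1: sp2
C2: sp
C3: sp2
C4: sp3 ✓
C5: sp
C6: sp
C7: sp3 ✓
C8: sp3 ✓
C9: sp3 ✓
C10: sp
C4, C7, C8, C9 → 4 sp3 carbons.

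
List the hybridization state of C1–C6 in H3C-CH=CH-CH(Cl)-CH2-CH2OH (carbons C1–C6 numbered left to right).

C1 has 4 σ bonds: steric number 4 → sp3.
C2 is sp2: 3 σ bonds, plus one π bond, 3 electron-density regions.
C3: 3 σ bonds, plus one π bond; 3 regions of electron density → sp2.
C4 is sp3: 4 σ bonds, 4 electron-density regions.
C5: 4 σ bonds — 4 electron domains, sp3.
C6 is sp3: 4 σ bonds, 4 electron-density regions.

C1 sp3, C2 sp2, C3 sp2, C4 sp3, C5 sp3, C6 sp3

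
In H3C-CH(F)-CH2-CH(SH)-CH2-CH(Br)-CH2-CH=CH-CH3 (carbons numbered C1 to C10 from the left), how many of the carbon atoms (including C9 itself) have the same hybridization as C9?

C9 is sp2 (one π bond).
C1: sp3
C2: sp3
C3: sp3
C4: sp3
C5: sp3
C6: sp3
C7: sp3
C8: sp2 ✓
C9: sp2 ✓
C10: sp3
2 carbons are sp2.

2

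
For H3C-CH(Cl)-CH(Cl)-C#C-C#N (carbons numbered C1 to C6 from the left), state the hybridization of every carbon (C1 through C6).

C1 (4 σ bonds) has steric number 4: sp3.
C2 is sp3: 4 σ bonds, 4 electron-density regions.
C3: 4 σ bonds; 4 regions of electron density → sp3.
C4 has 2 σ bonds, plus two π bonds: steric number 2 → sp.
C5: 2 σ bonds, plus two π bonds — 2 electron domains, sp.
C6: 2 σ bonds, plus two π bonds; 2 regions of electron density → sp.

C1 sp3, C2 sp3, C3 sp3, C4 sp, C5 sp, C6 sp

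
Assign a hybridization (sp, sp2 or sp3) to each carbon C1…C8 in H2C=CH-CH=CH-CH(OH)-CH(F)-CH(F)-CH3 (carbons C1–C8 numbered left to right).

C1 sp2, C2 sp2, C3 sp2, C4 sp2, C5 sp3, C6 sp3, C7 sp3, C8 sp3

C1 carries 3 σ bonds, plus one π bond, giving a steric number of 3, so it is sp2.
C2: 3 σ bonds, plus one π bond; 3 regions of electron density → sp2.
C3 — 3 σ bonds, plus one π bond. Steric number 3, so sp2.
C4 — 3 σ bonds, plus one π bond. Steric number 3, so sp2.
C5: 4 σ bonds; 4 regions of electron density → sp3.
C6 carries 4 σ bonds, giving a steric number of 4, so it is sp3.
C7 is sp3: 4 σ bonds, 4 electron-density regions.
C8: 4 σ bonds; 4 regions of electron density → sp3.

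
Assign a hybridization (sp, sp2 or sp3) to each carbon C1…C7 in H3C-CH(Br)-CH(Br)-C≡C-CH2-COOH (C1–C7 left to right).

C1: 4 σ bonds — 4 electron domains, sp3.
C2 has 4 σ bonds: steric number 4 → sp3.
C3: 4 σ bonds — 4 electron domains, sp3.
C4 — 2 σ bonds, plus two π bonds. Steric number 2, so sp.
C5 has 2 σ bonds, plus two π bonds: steric number 2 → sp.
C6: 4 σ bonds — 4 electron domains, sp3.
C7 (3 σ bonds, plus one π bond) has steric number 3: sp2.

C1 sp3, C2 sp3, C3 sp3, C4 sp, C5 sp, C6 sp3, C7 sp2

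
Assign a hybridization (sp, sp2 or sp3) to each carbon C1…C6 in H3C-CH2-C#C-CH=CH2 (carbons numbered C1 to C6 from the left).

C1 sp3, C2 sp3, C3 sp, C4 sp, C5 sp2, C6 sp2

C1 — 4 σ bonds. Steric number 4, so sp3.
C2 has 4 σ bonds: steric number 4 → sp3.
C3 has 2 σ bonds, plus two π bonds: steric number 2 → sp.
C4: 2 σ bonds, plus two π bonds; 2 regions of electron density → sp.
C5: 3 σ bonds, plus one π bond; 3 regions of electron density → sp2.
C6 is sp2: 3 σ bonds, plus one π bond, 3 electron-density regions.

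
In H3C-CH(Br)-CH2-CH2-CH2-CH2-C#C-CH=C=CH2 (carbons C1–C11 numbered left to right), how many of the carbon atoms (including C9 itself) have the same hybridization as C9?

C9 is sp2 (one π bond).
C1: sp3
C2: sp3
C3: sp3
C4: sp3
C5: sp3
C6: sp3
C7: sp
C8: sp
C9: sp2 ✓
C10: sp
C11: sp2 ✓
2 carbons are sp2.

2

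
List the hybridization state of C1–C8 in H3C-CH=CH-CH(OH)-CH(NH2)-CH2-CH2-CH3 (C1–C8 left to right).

C1 sp3, C2 sp2, C3 sp2, C4 sp3, C5 sp3, C6 sp3, C7 sp3, C8 sp3

C1 (4 σ bonds) has steric number 4: sp3.
C2: 3 σ bonds, plus one π bond — 3 electron domains, sp2.
C3 — 3 σ bonds, plus one π bond. Steric number 3, so sp2.
C4 is sp3: 4 σ bonds, 4 electron-density regions.
C5: 4 σ bonds — 4 electron domains, sp3.
C6 carries 4 σ bonds, giving a steric number of 4, so it is sp3.
C7 is sp3: 4 σ bonds, 4 electron-density regions.
C8 — 4 σ bonds. Steric number 4, so sp3.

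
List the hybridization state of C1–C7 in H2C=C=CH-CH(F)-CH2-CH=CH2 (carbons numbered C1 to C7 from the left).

C1 sp2, C2 sp, C3 sp2, C4 sp3, C5 sp3, C6 sp2, C7 sp2

C1 carries 3 σ bonds, plus one π bond, giving a steric number of 3, so it is sp2.
C2 has 2 σ bonds, plus two π bonds: steric number 2 → sp.
C3 carries 3 σ bonds, plus one π bond, giving a steric number of 3, so it is sp2.
C4 (4 σ bonds) has steric number 4: sp3.
C5: 4 σ bonds; 4 regions of electron density → sp3.
C6: 3 σ bonds, plus one π bond — 3 electron domains, sp2.
C7 — 3 σ bonds, plus one π bond. Steric number 3, so sp2.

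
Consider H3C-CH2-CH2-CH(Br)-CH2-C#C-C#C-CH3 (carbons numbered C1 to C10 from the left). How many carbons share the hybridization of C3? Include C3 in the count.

6

C3 is sp3 (only σ bonds).
C1: sp3 ✓
C2: sp3 ✓
C3: sp3 ✓
C4: sp3 ✓
C5: sp3 ✓
C6: sp
C7: sp
C8: sp
C9: sp
C10: sp3 ✓
6 carbons are sp3.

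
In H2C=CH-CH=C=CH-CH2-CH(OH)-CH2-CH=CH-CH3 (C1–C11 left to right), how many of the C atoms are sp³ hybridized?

C1: sp2
C2: sp2
C3: sp2
C4: sp
C5: sp2
C6: sp3 ✓
C7: sp3 ✓
C8: sp3 ✓
C9: sp2
C10: sp2
C11: sp3 ✓
C6, C7, C8, C11 → 4 sp3 carbons.

4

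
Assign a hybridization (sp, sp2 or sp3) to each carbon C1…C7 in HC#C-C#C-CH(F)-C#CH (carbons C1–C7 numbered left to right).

C1 sp, C2 sp, C3 sp, C4 sp, C5 sp3, C6 sp, C7 sp

C1 carries 2 σ bonds, plus two π bonds, giving a steric number of 2, so it is sp.
C2 has 2 σ bonds, plus two π bonds: steric number 2 → sp.
C3 (2 σ bonds, plus two π bonds) has steric number 2: sp.
C4 has 2 σ bonds, plus two π bonds: steric number 2 → sp.
C5 is sp3: 4 σ bonds, 4 electron-density regions.
C6 has 2 σ bonds, plus two π bonds: steric number 2 → sp.
C7 is sp: 2 σ bonds, plus two π bonds, 2 electron-density regions.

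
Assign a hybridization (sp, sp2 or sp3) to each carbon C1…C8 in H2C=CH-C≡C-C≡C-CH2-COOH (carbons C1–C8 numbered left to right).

C1 (3 σ bonds, plus one π bond) has steric number 3: sp2.
C2 is sp2: 3 σ bonds, plus one π bond, 3 electron-density regions.
C3: 2 σ bonds, plus two π bonds; 2 regions of electron density → sp.
C4 (2 σ bonds, plus two π bonds) has steric number 2: sp.
C5 has 2 σ bonds, plus two π bonds: steric number 2 → sp.
C6: 2 σ bonds, plus two π bonds — 2 electron domains, sp.
C7 — 4 σ bonds. Steric number 4, so sp3.
C8 (3 σ bonds, plus one π bond) has steric number 3: sp2.

C1 sp2, C2 sp2, C3 sp, C4 sp, C5 sp, C6 sp, C7 sp3, C8 sp2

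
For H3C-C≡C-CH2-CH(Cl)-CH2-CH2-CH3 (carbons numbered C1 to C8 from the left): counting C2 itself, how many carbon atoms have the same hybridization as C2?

2

C2 is sp (two π bonds).
C1: sp3
C2: sp ✓
C3: sp ✓
C4: sp3
C5: sp3
C6: sp3
C7: sp3
C8: sp3
2 carbons are sp.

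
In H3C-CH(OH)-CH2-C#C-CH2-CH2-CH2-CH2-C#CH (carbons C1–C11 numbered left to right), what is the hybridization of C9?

sp3

C9 has 4 σ bonds: steric number 4 → sp3.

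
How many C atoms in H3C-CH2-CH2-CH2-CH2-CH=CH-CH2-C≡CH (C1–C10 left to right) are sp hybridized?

2

C1: sp3
C2: sp3
C3: sp3
C4: sp3
C5: sp3
C6: sp2
C7: sp2
C8: sp3
C9: sp ✓
C10: sp ✓
C9, C10 → 2 sp carbons.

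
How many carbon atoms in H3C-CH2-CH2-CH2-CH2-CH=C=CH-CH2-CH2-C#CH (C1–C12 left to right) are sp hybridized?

3

C1: sp3
C2: sp3
C3: sp3
C4: sp3
C5: sp3
C6: sp2
C7: sp ✓
C8: sp2
C9: sp3
C10: sp3
C11: sp ✓
C12: sp ✓
C7, C11, C12 → 3 sp carbons.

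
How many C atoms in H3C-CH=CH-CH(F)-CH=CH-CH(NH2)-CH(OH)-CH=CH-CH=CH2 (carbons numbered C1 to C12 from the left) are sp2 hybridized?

C1: sp3
C2: sp2 ✓
C3: sp2 ✓
C4: sp3
C5: sp2 ✓
C6: sp2 ✓
C7: sp3
C8: sp3
C9: sp2 ✓
C10: sp2 ✓
C11: sp2 ✓
C12: sp2 ✓
C2, C3, C5, C6, C9, C10, C11, C12 → 8 sp2 carbons.

8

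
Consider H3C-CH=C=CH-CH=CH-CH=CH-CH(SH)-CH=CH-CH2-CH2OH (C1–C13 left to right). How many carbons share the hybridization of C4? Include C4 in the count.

C4 is sp2 (one π bond).
C1: sp3
C2: sp2 ✓
C3: sp
C4: sp2 ✓
C5: sp2 ✓
C6: sp2 ✓
C7: sp2 ✓
C8: sp2 ✓
C9: sp3
C10: sp2 ✓
C11: sp2 ✓
C12: sp3
C13: sp3
8 carbons are sp2.

8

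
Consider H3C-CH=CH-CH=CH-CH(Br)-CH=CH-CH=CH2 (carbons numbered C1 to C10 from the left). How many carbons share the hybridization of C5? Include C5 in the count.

8

C5 is sp2 (one π bond).
C1: sp3
C2: sp2 ✓
C3: sp2 ✓
C4: sp2 ✓
C5: sp2 ✓
C6: sp3
C7: sp2 ✓
C8: sp2 ✓
C9: sp2 ✓
C10: sp2 ✓
8 carbons are sp2.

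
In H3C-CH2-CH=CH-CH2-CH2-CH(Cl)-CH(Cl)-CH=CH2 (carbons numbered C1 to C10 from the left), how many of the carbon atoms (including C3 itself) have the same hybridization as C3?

C3 is sp2 (one π bond).
C1: sp3
C2: sp3
C3: sp2 ✓
C4: sp2 ✓
C5: sp3
C6: sp3
C7: sp3
C8: sp3
C9: sp2 ✓
C10: sp2 ✓
4 carbons are sp2.

4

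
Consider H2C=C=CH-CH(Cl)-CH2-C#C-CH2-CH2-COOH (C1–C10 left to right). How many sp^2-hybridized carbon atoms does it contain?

C1: sp2 ✓
C2: sp
C3: sp2 ✓
C4: sp3
C5: sp3
C6: sp
C7: sp
C8: sp3
C9: sp3
C10: sp2 ✓
C1, C3, C10 → 3 sp2 carbons.

3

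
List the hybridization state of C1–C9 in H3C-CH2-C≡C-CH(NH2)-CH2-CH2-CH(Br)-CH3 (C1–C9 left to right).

C1 carries 4 σ bonds, giving a steric number of 4, so it is sp3.
C2 — 4 σ bonds. Steric number 4, so sp3.
C3: 2 σ bonds, plus two π bonds — 2 electron domains, sp.
C4 — 2 σ bonds, plus two π bonds. Steric number 2, so sp.
C5 (4 σ bonds) has steric number 4: sp3.
C6 has 4 σ bonds: steric number 4 → sp3.
C7: 4 σ bonds — 4 electron domains, sp3.
C8: 4 σ bonds — 4 electron domains, sp3.
C9 carries 4 σ bonds, giving a steric number of 4, so it is sp3.

C1 sp3, C2 sp3, C3 sp, C4 sp, C5 sp3, C6 sp3, C7 sp3, C8 sp3, C9 sp3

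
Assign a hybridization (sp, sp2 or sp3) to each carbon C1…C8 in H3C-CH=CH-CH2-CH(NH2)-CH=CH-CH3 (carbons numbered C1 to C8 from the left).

C1 (4 σ bonds) has steric number 4: sp3.
C2: 3 σ bonds, plus one π bond; 3 regions of electron density → sp2.
C3 — 3 σ bonds, plus one π bond. Steric number 3, so sp2.
C4 (4 σ bonds) has steric number 4: sp3.
C5 — 4 σ bonds. Steric number 4, so sp3.
C6 carries 3 σ bonds, plus one π bond, giving a steric number of 3, so it is sp2.
C7 carries 3 σ bonds, plus one π bond, giving a steric number of 3, so it is sp2.
C8 is sp3: 4 σ bonds, 4 electron-density regions.

C1 sp3, C2 sp2, C3 sp2, C4 sp3, C5 sp3, C6 sp2, C7 sp2, C8 sp3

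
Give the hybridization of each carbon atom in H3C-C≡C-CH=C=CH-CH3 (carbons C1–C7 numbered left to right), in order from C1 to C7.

C1 sp3, C2 sp, C3 sp, C4 sp2, C5 sp, C6 sp2, C7 sp3

C1 (4 σ bonds) has steric number 4: sp3.
C2 has 2 σ bonds, plus two π bonds: steric number 2 → sp.
C3 (2 σ bonds, plus two π bonds) has steric number 2: sp.
C4 is sp2: 3 σ bonds, plus one π bond, 3 electron-density regions.
C5: 2 σ bonds, plus two π bonds; 2 regions of electron density → sp.
C6: 3 σ bonds, plus one π bond — 3 electron domains, sp2.
C7 carries 4 σ bonds, giving a steric number of 4, so it is sp3.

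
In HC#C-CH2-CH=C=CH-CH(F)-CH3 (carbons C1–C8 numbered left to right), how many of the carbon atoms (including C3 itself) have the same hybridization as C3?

C3 is sp3 (only σ bonds).
C1: sp
C2: sp
C3: sp3 ✓
C4: sp2
C5: sp
C6: sp2
C7: sp3 ✓
C8: sp3 ✓
3 carbons are sp3.

3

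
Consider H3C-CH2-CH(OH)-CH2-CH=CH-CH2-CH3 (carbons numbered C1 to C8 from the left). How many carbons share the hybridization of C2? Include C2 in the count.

C2 is sp3 (only σ bonds).
C1: sp3 ✓
C2: sp3 ✓
C3: sp3 ✓
C4: sp3 ✓
C5: sp2
C6: sp2
C7: sp3 ✓
C8: sp3 ✓
6 carbons are sp3.

6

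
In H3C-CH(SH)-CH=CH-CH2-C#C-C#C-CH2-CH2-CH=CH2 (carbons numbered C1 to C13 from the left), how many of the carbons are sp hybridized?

C1: sp3
C2: sp3
C3: sp2
C4: sp2
C5: sp3
C6: sp ✓
C7: sp ✓
C8: sp ✓
C9: sp ✓
C10: sp3
C11: sp3
C12: sp2
C13: sp2
C6, C7, C8, C9 → 4 sp carbons.

4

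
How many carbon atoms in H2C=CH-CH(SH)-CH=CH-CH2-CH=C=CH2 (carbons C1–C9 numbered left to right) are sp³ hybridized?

2

C1: sp2
C2: sp2
C3: sp3 ✓
C4: sp2
C5: sp2
C6: sp3 ✓
C7: sp2
C8: sp
C9: sp2
C3, C6 → 2 sp3 carbons.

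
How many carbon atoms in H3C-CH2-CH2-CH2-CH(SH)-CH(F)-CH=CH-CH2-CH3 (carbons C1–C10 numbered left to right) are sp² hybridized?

2

C1: sp3
C2: sp3
C3: sp3
C4: sp3
C5: sp3
C6: sp3
C7: sp2 ✓
C8: sp2 ✓
C9: sp3
C10: sp3
C7, C8 → 2 sp2 carbons.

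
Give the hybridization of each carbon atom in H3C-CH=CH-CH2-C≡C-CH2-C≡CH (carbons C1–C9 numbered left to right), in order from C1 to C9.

C1: 4 σ bonds — 4 electron domains, sp3.
C2 is sp2: 3 σ bonds, plus one π bond, 3 electron-density regions.
C3 has 3 σ bonds, plus one π bond: steric number 3 → sp2.
C4: 4 σ bonds — 4 electron domains, sp3.
C5: 2 σ bonds, plus two π bonds — 2 electron domains, sp.
C6 — 2 σ bonds, plus two π bonds. Steric number 2, so sp.
C7 carries 4 σ bonds, giving a steric number of 4, so it is sp3.
C8: 2 σ bonds, plus two π bonds; 2 regions of electron density → sp.
C9 — 2 σ bonds, plus two π bonds. Steric number 2, so sp.

C1 sp3, C2 sp2, C3 sp2, C4 sp3, C5 sp, C6 sp, C7 sp3, C8 sp, C9 sp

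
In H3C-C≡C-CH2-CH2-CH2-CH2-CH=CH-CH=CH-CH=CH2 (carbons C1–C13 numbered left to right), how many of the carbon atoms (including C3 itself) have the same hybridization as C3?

C3 is sp (two π bonds).
C1: sp3
C2: sp ✓
C3: sp ✓
C4: sp3
C5: sp3
C6: sp3
C7: sp3
C8: sp2
C9: sp2
C10: sp2
C11: sp2
C12: sp2
C13: sp2
2 carbons are sp.

2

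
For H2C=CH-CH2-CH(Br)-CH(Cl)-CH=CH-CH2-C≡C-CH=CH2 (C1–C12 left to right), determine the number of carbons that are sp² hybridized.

6

C1: sp2 ✓
C2: sp2 ✓
C3: sp3
C4: sp3
C5: sp3
C6: sp2 ✓
C7: sp2 ✓
C8: sp3
C9: sp
C10: sp
C11: sp2 ✓
C12: sp2 ✓
C1, C2, C6, C7, C11, C12 → 6 sp2 carbons.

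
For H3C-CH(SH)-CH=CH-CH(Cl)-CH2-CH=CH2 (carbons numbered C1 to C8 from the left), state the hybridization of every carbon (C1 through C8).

C1 has 4 σ bonds: steric number 4 → sp3.
C2: 4 σ bonds; 4 regions of electron density → sp3.
C3: 3 σ bonds, plus one π bond; 3 regions of electron density → sp2.
C4 is sp2: 3 σ bonds, plus one π bond, 3 electron-density regions.
C5 — 4 σ bonds. Steric number 4, so sp3.
C6 (4 σ bonds) has steric number 4: sp3.
C7 (3 σ bonds, plus one π bond) has steric number 3: sp2.
C8 — 3 σ bonds, plus one π bond. Steric number 3, so sp2.

C1 sp3, C2 sp3, C3 sp2, C4 sp2, C5 sp3, C6 sp3, C7 sp2, C8 sp2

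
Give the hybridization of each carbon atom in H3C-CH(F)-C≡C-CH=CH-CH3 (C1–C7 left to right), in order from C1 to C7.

C1 sp3, C2 sp3, C3 sp, C4 sp, C5 sp2, C6 sp2, C7 sp3

C1 (4 σ bonds) has steric number 4: sp3.
C2 is sp3: 4 σ bonds, 4 electron-density regions.
C3 (2 σ bonds, plus two π bonds) has steric number 2: sp.
C4: 2 σ bonds, plus two π bonds — 2 electron domains, sp.
C5 carries 3 σ bonds, plus one π bond, giving a steric number of 3, so it is sp2.
C6 (3 σ bonds, plus one π bond) has steric number 3: sp2.
C7: 4 σ bonds; 4 regions of electron density → sp3.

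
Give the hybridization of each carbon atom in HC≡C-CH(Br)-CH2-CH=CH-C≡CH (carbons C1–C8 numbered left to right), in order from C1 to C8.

C1 sp, C2 sp, C3 sp3, C4 sp3, C5 sp2, C6 sp2, C7 sp, C8 sp

C1 — 2 σ bonds, plus two π bonds. Steric number 2, so sp.
C2 (2 σ bonds, plus two π bonds) has steric number 2: sp.
C3: 4 σ bonds — 4 electron domains, sp3.
C4: 4 σ bonds; 4 regions of electron density → sp3.
C5: 3 σ bonds, plus one π bond — 3 electron domains, sp2.
C6: 3 σ bonds, plus one π bond; 3 regions of electron density → sp2.
C7 (2 σ bonds, plus two π bonds) has steric number 2: sp.
C8 carries 2 σ bonds, plus two π bonds, giving a steric number of 2, so it is sp.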